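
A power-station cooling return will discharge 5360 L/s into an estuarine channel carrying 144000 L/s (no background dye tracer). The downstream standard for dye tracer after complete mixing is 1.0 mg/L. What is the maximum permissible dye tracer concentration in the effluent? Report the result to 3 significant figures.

At the limit, (Qr·Cr + Qe·Cₑ)/(Qr + Qe) = 1.0:
Cₑ = (149400·1.0 − 144000·0) / 5360 = 27.87 mg/L.

27.9 mg/L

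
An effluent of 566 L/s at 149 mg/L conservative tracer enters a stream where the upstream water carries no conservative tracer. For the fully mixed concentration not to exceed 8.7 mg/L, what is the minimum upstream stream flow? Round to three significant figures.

Set C_mix = 8.7: (Q·0 + 566.0·149.0) / (Q + 566.0) = 8.7
→ Q = 566.0·(149.0 − 8.7)/(8.7 − 0) = 9128 L/s.

9130 L/s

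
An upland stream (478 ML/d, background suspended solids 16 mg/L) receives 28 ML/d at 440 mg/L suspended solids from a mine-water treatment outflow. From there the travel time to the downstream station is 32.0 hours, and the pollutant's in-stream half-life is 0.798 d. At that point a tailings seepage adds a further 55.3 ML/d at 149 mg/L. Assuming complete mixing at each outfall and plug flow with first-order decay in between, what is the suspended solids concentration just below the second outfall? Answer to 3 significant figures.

Flow-weighted average: C = (478.0·16.00 + 28.00·440.0) / 506.0 = 19970/506.0 = 39.46 mg/L; combined flow 506.0 ML/d.
Half-life 0.798 d → k = ln 2 / 0.798 = 0.8686 d⁻¹.
Decay over the reach: 39.46·exp(−kt) = 39.46·0.3141 = 12.39 mg/L.
Second outfall: C = (506.0·12.39 + 55.30·149.0)/561.3 = 25.85 mg/L.

25.9 mg/L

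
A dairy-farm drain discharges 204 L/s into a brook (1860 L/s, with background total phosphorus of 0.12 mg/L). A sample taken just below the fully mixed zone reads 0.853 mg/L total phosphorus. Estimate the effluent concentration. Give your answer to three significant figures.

7.54 mg/L

Mass balance: 1860·0.1200 + 204.0·Cₑ = 2064·0.8530
→ Cₑ = (2064·0.8530 − 1860·0.1200) / 204.0 = 7.536 mg/L.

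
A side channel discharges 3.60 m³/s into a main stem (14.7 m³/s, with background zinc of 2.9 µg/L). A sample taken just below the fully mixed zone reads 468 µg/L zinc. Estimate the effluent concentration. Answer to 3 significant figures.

2370 µg/L

Mass balance: 14.70·2.900 + 3.600·Cₑ = 18.30·468.0
→ Cₑ = (18.30·468.0 − 14.70·2.900) / 3.600 = 2367 µg/L.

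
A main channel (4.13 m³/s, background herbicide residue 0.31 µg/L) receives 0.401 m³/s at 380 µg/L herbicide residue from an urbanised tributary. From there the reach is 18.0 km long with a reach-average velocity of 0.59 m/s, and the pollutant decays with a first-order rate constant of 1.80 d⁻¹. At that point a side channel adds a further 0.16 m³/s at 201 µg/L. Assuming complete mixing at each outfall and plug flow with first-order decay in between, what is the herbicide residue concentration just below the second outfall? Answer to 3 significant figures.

24.2 µg/L

Mass balance: C = (4.130·0.3100 + 0.4010·380.0) / 4.531 = 153.7/4.531 = 33.91 µg/L; combined flow 4.531 m³/s.
Travel time t = 18.0·1000 / 0.59 = 30510 s = 8.475 h.
After decay, C = 33.91 × e^(−kt) = 33.91 × 0.5296 = 17.96 µg/L.
At the second outfall, C = (4.531·17.96 + 0.1600·201.0) / (4.531 + 0.1600) = 24.20 µg/L.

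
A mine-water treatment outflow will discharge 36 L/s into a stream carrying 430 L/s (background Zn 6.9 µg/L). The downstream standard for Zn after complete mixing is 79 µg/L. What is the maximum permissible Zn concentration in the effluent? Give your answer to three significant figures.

At the limit, (Qr·Cr + Qe·Cₑ)/(Qr + Qe) = 79:
Cₑ = (466.0·79 − 430.0·6.900) / 36.00 = 940.2 µg/L.

940 µg/L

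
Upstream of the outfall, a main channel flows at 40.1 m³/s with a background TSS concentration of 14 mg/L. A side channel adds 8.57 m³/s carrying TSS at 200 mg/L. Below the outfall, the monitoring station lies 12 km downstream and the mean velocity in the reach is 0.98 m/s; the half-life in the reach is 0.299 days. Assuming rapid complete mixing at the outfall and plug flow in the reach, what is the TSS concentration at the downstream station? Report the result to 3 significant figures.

33.7 mg/L

Mixed concentration C = ΣQC/ΣQ = (40.10·14.00 + 8.570·200.0) / 48.67 = 2275/48.67 = 46.75 mg/L.
Travel time t = 12·1000 / 0.98 = 12240 s = 3.401 h.
Half-life 0.299 d → k = ln 2 / 0.299 = 2.318 d⁻¹.
Applying C = C₀e^(−kt): 46.75 × 0.7200 = 33.66 mg/L.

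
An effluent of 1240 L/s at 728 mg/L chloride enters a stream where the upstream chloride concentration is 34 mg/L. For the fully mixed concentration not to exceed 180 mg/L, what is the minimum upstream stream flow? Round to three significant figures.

4650 L/s

Set C_mix = 180: (Q·34.00 + 1240·728.0) / (Q + 1240) = 180
→ Q = 1240·(728.0 − 180)/(180 − 34.00) = 4654 L/s.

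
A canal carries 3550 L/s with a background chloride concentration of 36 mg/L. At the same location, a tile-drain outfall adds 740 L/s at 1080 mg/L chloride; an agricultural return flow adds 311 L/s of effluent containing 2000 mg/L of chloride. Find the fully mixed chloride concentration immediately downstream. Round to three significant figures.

Mass balance: C = (3550·36.00 + 740.0·1080 + 311.0·2000) / 4601 = 1549000/4601 = 336.7 mg/L.

337 mg/L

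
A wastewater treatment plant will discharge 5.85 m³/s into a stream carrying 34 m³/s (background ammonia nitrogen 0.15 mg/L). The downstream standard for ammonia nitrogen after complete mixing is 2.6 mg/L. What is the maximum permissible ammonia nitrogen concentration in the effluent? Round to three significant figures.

16.8 mg/L

At the limit, (Qr·Cr + Qe·Cₑ)/(Qr + Qe) = 2.6:
Cₑ = (39.85·2.6 − 34.00·0.1500) / 5.850 = 16.84 mg/L.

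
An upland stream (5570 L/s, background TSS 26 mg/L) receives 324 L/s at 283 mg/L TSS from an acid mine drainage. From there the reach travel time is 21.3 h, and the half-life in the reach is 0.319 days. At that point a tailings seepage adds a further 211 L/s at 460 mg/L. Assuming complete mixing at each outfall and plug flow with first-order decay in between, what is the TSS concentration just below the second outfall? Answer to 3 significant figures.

21.5 mg/L

Mixed concentration C = ΣQC/ΣQ = (5570·26.00 + 324.0·283.0) / 5894 = 236500/5894 = 40.13 mg/L; combined flow 5894 L/s.
Half-life 0.319 d → k = ln 2 / 0.319 = 2.173 d⁻¹.
First-order decay: C = 40.13·exp(−k·t) = 40.13·0.1454 = 5.834 mg/L.
At the second outfall, C = (5894·5.834 + 211.0·460.0) / (5894 + 211.0) = 21.53 mg/L.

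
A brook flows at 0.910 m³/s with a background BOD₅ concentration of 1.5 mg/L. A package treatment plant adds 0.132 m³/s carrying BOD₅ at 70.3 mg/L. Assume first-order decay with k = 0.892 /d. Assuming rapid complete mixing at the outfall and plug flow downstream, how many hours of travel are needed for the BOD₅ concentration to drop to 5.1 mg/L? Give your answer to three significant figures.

18.7 h

Conservation of mass: C = (0.9100·1.500 + 0.1320·70.30) / 1.042 = 10.64/1.042 = 10.22 mg/L.
10.22·exp(−k·t) = 5.1 → t = ln(10.22/5.1)/k = 67290 s = 18.69 h.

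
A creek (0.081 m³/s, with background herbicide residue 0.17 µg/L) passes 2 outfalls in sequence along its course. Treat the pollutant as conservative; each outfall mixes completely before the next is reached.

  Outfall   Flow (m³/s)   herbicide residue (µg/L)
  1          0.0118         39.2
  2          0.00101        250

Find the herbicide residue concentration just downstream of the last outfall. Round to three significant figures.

Below outfall 1: Q → 0.09280 m³/s, C = (0.08100·0.1700 + 0.01180·39.20)/0.09280 = 5.133 µg/L.
Below outfall 2: Q → 0.09381 m³/s, C = (0.09280·5.133 + 0.001010·250.0)/0.09381 = 7.769 µg/L.

7.77 µg/L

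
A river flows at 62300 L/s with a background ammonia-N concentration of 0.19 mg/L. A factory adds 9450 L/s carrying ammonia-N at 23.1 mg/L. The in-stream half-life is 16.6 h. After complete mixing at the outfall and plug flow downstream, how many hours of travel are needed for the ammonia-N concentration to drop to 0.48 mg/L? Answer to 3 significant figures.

45.5 h

Mixed concentration C = ΣQC/ΣQ = (62300·0.1900 + 9450·23.10) / 71750 = 230100/71750 = 3.207 mg/L.
Half-life 16.6 h → k = ln 2 / 16.6 = 0.04176 h⁻¹ = 1.002 d⁻¹.
3.207·exp(−k·t) = 0.48 → t = ln(3.207/0.48)/k = 163800 s = 45.49 h.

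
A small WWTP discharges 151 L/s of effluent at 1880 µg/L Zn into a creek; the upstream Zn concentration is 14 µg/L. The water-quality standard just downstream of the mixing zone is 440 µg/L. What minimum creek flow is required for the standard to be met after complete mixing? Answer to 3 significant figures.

510 L/s

Set C_mix = 440: (Q·14.00 + 151.0·1880) / (Q + 151.0) = 440
→ Q = 151.0·(1880 − 440)/(440 − 14.00) = 510.4 L/s.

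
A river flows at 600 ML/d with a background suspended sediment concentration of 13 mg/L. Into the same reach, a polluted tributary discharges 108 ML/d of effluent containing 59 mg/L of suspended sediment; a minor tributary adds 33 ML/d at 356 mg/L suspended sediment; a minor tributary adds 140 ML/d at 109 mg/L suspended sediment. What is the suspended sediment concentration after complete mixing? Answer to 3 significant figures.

46.7 mg/L

Mass balance: C = (600.0·13.00 + 108.0·59.00 + 33.00·356.0 + 140.0·109.0) / 881.0 = 41180/881.0 = 46.74 mg/L.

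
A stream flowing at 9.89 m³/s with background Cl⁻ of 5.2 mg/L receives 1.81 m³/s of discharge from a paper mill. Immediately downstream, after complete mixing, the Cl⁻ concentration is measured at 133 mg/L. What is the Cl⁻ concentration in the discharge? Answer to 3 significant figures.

Mass balance: 9.890·5.200 + 1.810·Cₑ = 11.70·133.0
→ Cₑ = (11.70·133.0 − 9.890·5.200) / 1.810 = 831.3 mg/L.

831 mg/L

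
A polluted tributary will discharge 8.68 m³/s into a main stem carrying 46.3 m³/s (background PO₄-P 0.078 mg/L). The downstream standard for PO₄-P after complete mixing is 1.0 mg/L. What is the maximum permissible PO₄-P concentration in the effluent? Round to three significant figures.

At the limit, (Qr·Cr + Qe·Cₑ)/(Qr + Qe) = 1.0:
Cₑ = (54.98·1.0 − 46.30·0.07800) / 8.680 = 5.918 mg/L.

5.92 mg/L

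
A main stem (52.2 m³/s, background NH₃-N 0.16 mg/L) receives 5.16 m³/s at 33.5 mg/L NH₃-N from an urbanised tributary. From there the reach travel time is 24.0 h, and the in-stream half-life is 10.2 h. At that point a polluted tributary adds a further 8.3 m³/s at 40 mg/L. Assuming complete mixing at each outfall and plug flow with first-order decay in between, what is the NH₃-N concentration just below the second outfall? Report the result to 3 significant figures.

Conservation of mass: C = (52.20·0.1600 + 5.160·33.50) / 57.36 = 181.2/57.36 = 3.159 mg/L; combined flow 57.36 m³/s.
Half-life 10.2 h → k = ln 2 / 10.2 = 0.06796 h⁻¹ = 1.631 d⁻¹.
First-order decay: C = 3.159·exp(−k·t) = 3.159·0.1957 = 0.6184 mg/L.
Second outfall: C = (57.36·0.6184 + 8.300·40.00)/65.66 = 5.597 mg/L.

5.60 mg/L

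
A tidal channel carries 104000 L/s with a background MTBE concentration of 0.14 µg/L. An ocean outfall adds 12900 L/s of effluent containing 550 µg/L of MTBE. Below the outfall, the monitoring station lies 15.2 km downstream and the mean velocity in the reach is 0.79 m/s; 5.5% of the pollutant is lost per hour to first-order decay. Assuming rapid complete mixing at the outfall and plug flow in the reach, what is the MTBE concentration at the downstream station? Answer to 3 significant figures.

44.9 µg/L

Mixed concentration C = ΣQC/ΣQ = (104000·0.1400 + 12900·550.0) / 116900 = 7110000/116900 = 60.82 µg/L.
Travel time t = 15.2·1000 / 0.79 = 19240 s = 5.345 h.
5.5%/h lost → k = −ln(1 − 0.055) = 0.05657 h⁻¹.
First-order decay: C = 60.82·exp(−k·t) = 60.82·0.7391 = 44.95 µg/L.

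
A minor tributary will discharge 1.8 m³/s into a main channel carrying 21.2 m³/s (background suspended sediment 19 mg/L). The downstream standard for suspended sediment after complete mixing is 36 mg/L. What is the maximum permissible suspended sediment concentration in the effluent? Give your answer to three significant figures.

236 mg/L

At the limit, (Qr·Cr + Qe·Cₑ)/(Qr + Qe) = 36:
Cₑ = (23.00·36 − 21.20·19.00) / 1.800 = 236.2 mg/L.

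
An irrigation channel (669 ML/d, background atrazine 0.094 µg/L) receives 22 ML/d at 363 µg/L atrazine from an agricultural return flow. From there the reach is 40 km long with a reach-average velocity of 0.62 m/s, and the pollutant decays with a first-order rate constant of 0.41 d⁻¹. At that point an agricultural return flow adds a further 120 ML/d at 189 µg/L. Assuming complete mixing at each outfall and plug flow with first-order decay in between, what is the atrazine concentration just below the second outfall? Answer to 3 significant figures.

After mixing, C = (669.0·0.09400 + 22.00·363.0) / 691.0 = 8049/691.0 = 11.65 µg/L; combined flow 691.0 ML/d.
Travel time t = 40·1000 / 0.62 = 64520 s = 17.92 h.
Applying C = C₀e^(−kt): 11.65 × 0.7363 = 8.576 µg/L.
Second outfall: C = (691.0·8.576 + 120.0·189.0)/811.0 = 35.27 µg/L.

35.3 µg/L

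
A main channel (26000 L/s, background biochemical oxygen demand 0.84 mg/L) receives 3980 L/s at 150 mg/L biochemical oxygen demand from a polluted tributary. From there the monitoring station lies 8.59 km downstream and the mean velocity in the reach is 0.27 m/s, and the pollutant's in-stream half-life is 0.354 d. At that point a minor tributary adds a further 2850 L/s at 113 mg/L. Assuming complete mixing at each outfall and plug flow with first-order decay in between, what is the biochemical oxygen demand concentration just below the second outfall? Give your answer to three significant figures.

19.0 mg/L

Conservation of mass: C = (26000·0.8400 + 3980·150.0) / 29980 = 618800/29980 = 20.64 mg/L; combined flow 29980 L/s.
Travel time t = 8.59·1000 / 0.27 = 31810 s = 8.837 h.
Half-life 0.354 d → k = ln 2 / 0.354 = 1.958 d⁻¹.
First-order decay: C = 20.64·exp(−k·t) = 20.64·0.4863 = 10.04 mg/L.
At the second outfall, C = (29980·10.04 + 2850·113.0) / (29980 + 2850) = 18.98 mg/L.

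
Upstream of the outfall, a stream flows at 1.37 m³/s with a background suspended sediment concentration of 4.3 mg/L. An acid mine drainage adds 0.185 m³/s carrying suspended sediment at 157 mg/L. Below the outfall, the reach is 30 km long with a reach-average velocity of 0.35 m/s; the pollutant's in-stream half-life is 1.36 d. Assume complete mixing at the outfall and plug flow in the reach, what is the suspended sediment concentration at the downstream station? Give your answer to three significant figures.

13.6 mg/L

Flow-weighted average: C = (1.370·4.300 + 0.1850·157.0) / 1.555 = 34.94/1.555 = 22.47 mg/L.
Travel time t = 30·1000 / 0.35 = 85710 s = 23.81 h.
Half-life 1.36 d → k = ln 2 / 1.36 = 0.5097 d⁻¹.
After decay, C = 22.47 × e^(−kt) = 22.47 × 0.6031 = 13.55 mg/L.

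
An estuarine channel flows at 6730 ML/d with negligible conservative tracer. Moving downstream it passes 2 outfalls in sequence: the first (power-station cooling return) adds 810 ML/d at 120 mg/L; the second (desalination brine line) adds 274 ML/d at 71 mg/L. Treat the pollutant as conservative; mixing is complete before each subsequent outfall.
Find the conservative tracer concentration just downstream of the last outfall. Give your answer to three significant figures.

Outfall 1: combined Q = 7540 ML/d; C = (6730·0 + 810.0·120.0)/7540 = 12.89 mg/L.
Outfall 2: combined Q = 7814 ML/d; C = (7540·12.89 + 274.0·71.00)/7814 = 14.93 mg/L.

14.9 mg/L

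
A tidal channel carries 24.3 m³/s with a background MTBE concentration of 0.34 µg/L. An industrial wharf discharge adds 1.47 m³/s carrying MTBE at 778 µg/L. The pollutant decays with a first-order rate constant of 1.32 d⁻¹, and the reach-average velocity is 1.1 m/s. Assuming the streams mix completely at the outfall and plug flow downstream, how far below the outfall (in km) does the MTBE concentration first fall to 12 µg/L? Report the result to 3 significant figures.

94.7 km

Flow-weighted average: C = (24.30·0.3400 + 1.470·778.0) / 25.77 = 1152/25.77 = 44.70 µg/L.
Set 44.70·exp(−k·t) = 12 → t = ln(44.70/12)/k = 86080 s = 23.91 h.
Distance = v·t = 1.1·86080 = 94690 m = 94.69 km.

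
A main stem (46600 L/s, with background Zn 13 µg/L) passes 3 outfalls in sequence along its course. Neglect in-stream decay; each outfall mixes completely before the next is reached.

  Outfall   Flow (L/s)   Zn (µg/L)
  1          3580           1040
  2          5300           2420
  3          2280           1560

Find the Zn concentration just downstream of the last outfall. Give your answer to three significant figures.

After outfall 1: Q = 46600 + 3580 = 50180 L/s; C = (46600·13.00 + 3580·1040)/50180 = 86.27 µg/L.
After outfall 2: Q = 50180 + 5300 = 55480 L/s; C = (50180·86.27 + 5300·2420)/55480 = 309.2 µg/L.
After outfall 3: Q = 55480 + 2280 = 57760 L/s; C = (55480·309.2 + 2280·1560)/57760 = 358.6 µg/L.

359 µg/L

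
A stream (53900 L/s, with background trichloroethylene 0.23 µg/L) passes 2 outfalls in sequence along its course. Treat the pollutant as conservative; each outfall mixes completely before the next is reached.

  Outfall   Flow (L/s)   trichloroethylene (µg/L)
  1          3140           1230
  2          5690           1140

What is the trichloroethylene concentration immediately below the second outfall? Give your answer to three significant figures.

165 µg/L

Below outfall 1: Q → 57040 L/s, C = (53900·0.2300 + 3140·1230)/57040 = 67.93 µg/L.
Below outfall 2: Q → 62730 L/s, C = (57040·67.93 + 5690·1140)/62730 = 165.2 µg/L.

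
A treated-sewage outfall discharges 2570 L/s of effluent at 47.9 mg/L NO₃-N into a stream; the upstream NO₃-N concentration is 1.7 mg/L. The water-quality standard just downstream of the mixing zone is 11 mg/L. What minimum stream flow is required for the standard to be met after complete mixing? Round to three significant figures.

Set C_mix = 11: (Q·1.700 + 2570·47.90) / (Q + 2570) = 11
→ Q = 2570·(47.90 − 11)/(11 − 1.700) = 10200 L/s.

10200 L/s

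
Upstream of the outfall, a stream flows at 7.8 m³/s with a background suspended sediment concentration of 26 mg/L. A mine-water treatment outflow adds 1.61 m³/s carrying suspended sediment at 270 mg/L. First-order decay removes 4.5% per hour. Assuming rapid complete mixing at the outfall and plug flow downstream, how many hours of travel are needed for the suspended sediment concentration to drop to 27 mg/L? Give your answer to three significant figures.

After mixing, C = (7.800·26.00 + 1.610·270.0) / 9.410 = 637.5/9.410 = 67.75 mg/L.
4.5%/h lost → k = −ln(1 − 0.045) = 0.04604 h⁻¹.
67.75·exp(−k·t) = 27 → t = ln(67.75/27)/k = 71930 s = 19.98 h.

20.0 h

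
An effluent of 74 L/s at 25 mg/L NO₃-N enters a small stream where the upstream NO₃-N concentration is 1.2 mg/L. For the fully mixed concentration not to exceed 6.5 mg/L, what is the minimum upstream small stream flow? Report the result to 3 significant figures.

258 L/s

Set C_mix = 6.5: (Q·1.200 + 74.00·25.00) / (Q + 74.00) = 6.5
→ Q = 74.00·(25.00 − 6.5)/(6.5 − 1.200) = 258.3 L/s.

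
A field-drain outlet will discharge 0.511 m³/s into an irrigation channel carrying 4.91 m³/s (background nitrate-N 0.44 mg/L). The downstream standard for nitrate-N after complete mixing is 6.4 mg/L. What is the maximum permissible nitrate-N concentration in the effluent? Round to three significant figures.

At the limit, (Qr·Cr + Qe·Cₑ)/(Qr + Qe) = 6.4:
Cₑ = (5.421·6.4 − 4.910·0.4400) / 0.5110 = 63.67 mg/L.

63.7 mg/L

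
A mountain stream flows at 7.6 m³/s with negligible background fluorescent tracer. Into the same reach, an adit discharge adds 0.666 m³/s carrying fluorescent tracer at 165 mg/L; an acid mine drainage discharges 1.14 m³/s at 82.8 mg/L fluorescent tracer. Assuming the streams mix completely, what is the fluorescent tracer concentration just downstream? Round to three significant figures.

After mixing, C = (7.600·0 + 0.6660·165.0 + 1.140·82.80) / 9.406 = 204.3/9.406 = 21.72 mg/L.

21.7 mg/L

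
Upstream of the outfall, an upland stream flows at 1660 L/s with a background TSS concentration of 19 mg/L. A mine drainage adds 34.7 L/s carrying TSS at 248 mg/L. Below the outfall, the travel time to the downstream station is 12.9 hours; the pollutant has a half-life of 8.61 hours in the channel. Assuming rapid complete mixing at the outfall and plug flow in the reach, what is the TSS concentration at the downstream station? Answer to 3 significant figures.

Conservation of mass: C = (1660·19.00 + 34.70·248.0) / 1695 = 40150/1695 = 23.69 mg/L.
Half-life 8.61 h → k = ln 2 / 8.61 = 0.08050 h⁻¹ = 1.932 d⁻¹.
Applying C = C₀e^(−kt): 23.69 × 0.3540 = 8.385 mg/L.

8.39 mg/L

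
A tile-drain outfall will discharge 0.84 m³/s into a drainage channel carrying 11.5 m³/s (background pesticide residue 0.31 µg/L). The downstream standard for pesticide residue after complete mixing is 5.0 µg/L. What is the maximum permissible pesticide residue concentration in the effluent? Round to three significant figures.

At the limit, (Qr·Cr + Qe·Cₑ)/(Qr + Qe) = 5.0:
Cₑ = (12.34·5.0 − 11.50·0.3100) / 0.8400 = 69.21 µg/L.

69.2 µg/L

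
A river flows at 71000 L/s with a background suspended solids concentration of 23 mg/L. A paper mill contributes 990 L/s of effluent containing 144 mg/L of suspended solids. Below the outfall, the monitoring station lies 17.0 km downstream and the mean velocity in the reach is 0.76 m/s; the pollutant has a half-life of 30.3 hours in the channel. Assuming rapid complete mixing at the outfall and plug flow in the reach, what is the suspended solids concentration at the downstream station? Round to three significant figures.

Mixed concentration C = ΣQC/ΣQ = (71000·23.00 + 990.0·144.0) / 71990 = 1776000/71990 = 24.66 mg/L.
Travel time t = 17.0·1000 / 0.76 = 22370 s = 6.213 h.
Half-life 30.3 h → k = ln 2 / 30.3 = 0.02288 h⁻¹ = 0.5490 d⁻¹.
Applying C = C₀e^(−kt): 24.66 × 0.8675 = 21.40 mg/L.

21.4 mg/L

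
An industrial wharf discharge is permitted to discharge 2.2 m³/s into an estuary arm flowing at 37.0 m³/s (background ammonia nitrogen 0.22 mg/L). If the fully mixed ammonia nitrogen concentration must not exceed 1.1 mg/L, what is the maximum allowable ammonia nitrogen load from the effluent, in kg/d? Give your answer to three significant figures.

Mass balance at the limit: 37.00·0.2200 + 2.200·Cₑ = 39.20·1.1 → Cₑ = 15.90 mg/L.
Load = 2.200 m³/s × 15.90 g/m³ × 86 400 s/d = 3022 kg/d.

3020 kg/d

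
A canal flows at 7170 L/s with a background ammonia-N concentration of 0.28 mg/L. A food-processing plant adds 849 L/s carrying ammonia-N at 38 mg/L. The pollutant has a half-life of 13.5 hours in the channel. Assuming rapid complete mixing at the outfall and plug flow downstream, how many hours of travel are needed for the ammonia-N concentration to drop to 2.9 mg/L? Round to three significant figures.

7.55 h

Mass balance: C = (7170·0.2800 + 849.0·38.00) / 8019 = 34270/8019 = 4.274 mg/L.
Half-life 13.5 h → k = ln 2 / 13.5 = 0.05134 h⁻¹ = 1.232 d⁻¹.
4.274·exp(−k·t) = 2.9 → t = ln(4.274/2.9)/k = 27190 s = 7.552 h.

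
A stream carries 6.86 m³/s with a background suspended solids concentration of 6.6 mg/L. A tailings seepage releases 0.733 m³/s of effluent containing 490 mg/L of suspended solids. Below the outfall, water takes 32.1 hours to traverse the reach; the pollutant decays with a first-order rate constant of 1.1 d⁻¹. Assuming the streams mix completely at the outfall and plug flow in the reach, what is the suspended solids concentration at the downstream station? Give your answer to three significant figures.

Mass balance: C = (6.860·6.600 + 0.7330·490.0) / 7.593 = 404.4/7.593 = 53.27 mg/L.
Applying C = C₀e^(−kt): 53.27 × 0.2296 = 12.23 mg/L.

12.2 mg/L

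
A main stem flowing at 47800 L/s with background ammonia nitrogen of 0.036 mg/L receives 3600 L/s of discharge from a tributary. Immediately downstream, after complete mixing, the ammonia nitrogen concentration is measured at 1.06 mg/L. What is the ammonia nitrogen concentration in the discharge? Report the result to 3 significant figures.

14.7 mg/L

Mass balance: 47800·0.03600 + 3600·Cₑ = 51400·1.060
→ Cₑ = (51400·1.060 − 47800·0.03600) / 3600 = 14.66 mg/L.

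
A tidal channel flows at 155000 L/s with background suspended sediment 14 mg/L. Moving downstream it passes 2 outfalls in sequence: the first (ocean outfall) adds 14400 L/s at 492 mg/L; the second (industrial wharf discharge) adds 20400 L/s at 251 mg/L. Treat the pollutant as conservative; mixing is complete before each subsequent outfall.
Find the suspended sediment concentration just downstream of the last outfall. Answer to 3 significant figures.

Outfall 1: combined Q = 169400 L/s; C = (155000·14.00 + 14400·492.0)/169400 = 54.63 mg/L.
Outfall 2: combined Q = 189800 L/s; C = (169400·54.63 + 20400·251.0)/189800 = 75.74 mg/L.

75.7 mg/L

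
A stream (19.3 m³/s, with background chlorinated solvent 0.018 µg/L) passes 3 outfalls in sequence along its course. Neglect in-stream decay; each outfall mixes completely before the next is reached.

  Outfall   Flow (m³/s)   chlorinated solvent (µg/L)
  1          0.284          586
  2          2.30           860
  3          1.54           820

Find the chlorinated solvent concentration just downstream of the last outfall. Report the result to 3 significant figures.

After outfall 1: Q = 19.30 + 0.2840 = 19.58 m³/s; C = (19.30·0.01800 + 0.2840·586.0)/19.58 = 8.516 µg/L.
After outfall 2: Q = 19.58 + 2.300 = 21.88 m³/s; C = (19.58·8.516 + 2.300·860.0)/21.88 = 98.01 µg/L.
After outfall 3: Q = 21.88 + 1.540 = 23.42 m³/s; C = (21.88·98.01 + 1.540·820.0)/23.42 = 145.5 µg/L.

145 µg/L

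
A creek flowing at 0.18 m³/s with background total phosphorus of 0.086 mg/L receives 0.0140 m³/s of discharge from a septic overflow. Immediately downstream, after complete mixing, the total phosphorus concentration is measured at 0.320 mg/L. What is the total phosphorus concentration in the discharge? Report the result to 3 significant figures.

3.33 mg/L

Mass balance: 0.1800·0.08600 + 0.01400·Cₑ = 0.1940·0.3200
→ Cₑ = (0.1940·0.3200 − 0.1800·0.08600) / 0.01400 = 3.329 mg/L.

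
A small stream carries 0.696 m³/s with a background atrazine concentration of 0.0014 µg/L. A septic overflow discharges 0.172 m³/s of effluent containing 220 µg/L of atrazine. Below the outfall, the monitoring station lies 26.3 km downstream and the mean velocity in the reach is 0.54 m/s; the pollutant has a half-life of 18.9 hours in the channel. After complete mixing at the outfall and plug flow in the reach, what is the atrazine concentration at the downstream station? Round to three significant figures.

After mixing, C = (0.6960·0.001400 + 0.1720·220.0) / 0.8680 = 37.84/0.8680 = 43.60 µg/L.
Travel time t = 26.3·1000 / 0.54 = 48700 s = 13.53 h.
Half-life 18.9 h → k = ln 2 / 18.9 = 0.03667 h⁻¹ = 0.8802 d⁻¹.
After decay, C = 43.60 × e^(−kt) = 43.60 × 0.6089 = 26.54 µg/L.

26.5 µg/L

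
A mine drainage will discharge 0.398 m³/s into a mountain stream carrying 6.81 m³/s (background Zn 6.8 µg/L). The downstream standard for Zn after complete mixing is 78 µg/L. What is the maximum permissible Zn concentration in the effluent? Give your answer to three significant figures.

1300 µg/L

At the limit, (Qr·Cr + Qe·Cₑ)/(Qr + Qe) = 78:
Cₑ = (7.208·78 − 6.810·6.800) / 0.3980 = 1296 µg/L.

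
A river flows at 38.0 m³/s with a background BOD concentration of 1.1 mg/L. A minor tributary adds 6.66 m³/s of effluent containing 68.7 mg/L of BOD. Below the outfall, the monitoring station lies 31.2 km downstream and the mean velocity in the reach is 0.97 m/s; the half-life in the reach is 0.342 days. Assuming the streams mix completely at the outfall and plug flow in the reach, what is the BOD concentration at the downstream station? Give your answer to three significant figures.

Conservation of mass: C = (38.00·1.100 + 6.660·68.70) / 44.66 = 499.3/44.66 = 11.18 mg/L.
Travel time t = 31.2·1000 / 0.97 = 32160 s = 8.935 h.
Half-life 0.342 d → k = ln 2 / 0.342 = 2.027 d⁻¹.
Applying C = C₀e^(−kt): 11.18 × 0.4702 = 5.258 mg/L.

5.26 mg/L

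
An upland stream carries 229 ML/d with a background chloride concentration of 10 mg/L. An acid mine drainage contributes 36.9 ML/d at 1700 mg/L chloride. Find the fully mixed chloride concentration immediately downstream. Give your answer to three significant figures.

245 mg/L

After mixing, C = (229.0·10.00 + 36.90·1700) / 265.9 = 65020/265.9 = 244.5 mg/L.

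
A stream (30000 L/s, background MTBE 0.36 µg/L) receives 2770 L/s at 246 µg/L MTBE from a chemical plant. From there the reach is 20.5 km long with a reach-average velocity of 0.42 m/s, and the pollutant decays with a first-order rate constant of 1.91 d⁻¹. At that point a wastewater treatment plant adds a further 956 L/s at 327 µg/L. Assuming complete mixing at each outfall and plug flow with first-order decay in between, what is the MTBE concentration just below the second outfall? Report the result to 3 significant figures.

Mixed concentration C = ΣQC/ΣQ = (30000·0.3600 + 2770·246.0) / 32770 = 692200/32770 = 21.12 µg/L; combined flow 32770 L/s.
Travel time t = 20.5·1000 / 0.42 = 48810 s = 13.56 h.
Decay over the reach: 21.12·exp(−kt) = 21.12·0.3399 = 7.181 µg/L.
Second outfall: C = (32770·7.181 + 956.0·327.0)/33730 = 16.25 µg/L.

16.2 µg/L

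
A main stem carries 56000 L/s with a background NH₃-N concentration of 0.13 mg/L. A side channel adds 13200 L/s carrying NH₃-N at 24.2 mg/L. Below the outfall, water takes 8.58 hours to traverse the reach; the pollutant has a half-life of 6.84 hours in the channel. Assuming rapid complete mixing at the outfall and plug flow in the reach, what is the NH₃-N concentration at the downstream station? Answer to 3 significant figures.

1.98 mg/L

Mixed concentration C = ΣQC/ΣQ = (56000·0.1300 + 13200·24.20) / 69200 = 326700/69200 = 4.721 mg/L.
Half-life 6.84 h → k = ln 2 / 6.84 = 0.1013 h⁻¹ = 2.432 d⁻¹.
Applying C = C₀e^(−kt): 4.721 × 0.4192 = 1.979 mg/L.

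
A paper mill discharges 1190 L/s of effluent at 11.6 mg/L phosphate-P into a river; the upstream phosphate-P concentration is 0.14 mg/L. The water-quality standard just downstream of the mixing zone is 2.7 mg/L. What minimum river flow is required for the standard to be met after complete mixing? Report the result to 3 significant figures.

Set C_mix = 2.7: (Q·0.1400 + 1190·11.60) / (Q + 1190) = 2.7
→ Q = 1190·(11.60 − 2.7)/(2.7 − 0.1400) = 4137 L/s.

4140 L/s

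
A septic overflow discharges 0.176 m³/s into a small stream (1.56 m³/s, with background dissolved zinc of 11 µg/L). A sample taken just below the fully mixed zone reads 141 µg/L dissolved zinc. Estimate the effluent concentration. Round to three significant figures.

Mass balance: 1.560·11.00 + 0.1760·Cₑ = 1.736·141.0
→ Cₑ = (1.736·141.0 − 1.560·11.00) / 0.1760 = 1293 µg/L.

1290 µg/L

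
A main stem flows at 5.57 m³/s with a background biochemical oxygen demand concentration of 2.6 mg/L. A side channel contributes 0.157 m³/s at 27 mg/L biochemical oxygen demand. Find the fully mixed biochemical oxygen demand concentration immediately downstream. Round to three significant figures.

Mass balance: C = (5.570·2.600 + 0.1570·27.00) / 5.727 = 18.72/5.727 = 3.269 mg/L.

3.27 mg/L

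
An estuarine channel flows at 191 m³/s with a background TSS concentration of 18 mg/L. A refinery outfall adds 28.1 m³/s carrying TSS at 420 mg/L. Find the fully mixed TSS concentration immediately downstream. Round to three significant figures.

69.6 mg/L

Conservation of mass: C = (191.0·18.00 + 28.10·420.0) / 219.1 = 15240/219.1 = 69.56 mg/L.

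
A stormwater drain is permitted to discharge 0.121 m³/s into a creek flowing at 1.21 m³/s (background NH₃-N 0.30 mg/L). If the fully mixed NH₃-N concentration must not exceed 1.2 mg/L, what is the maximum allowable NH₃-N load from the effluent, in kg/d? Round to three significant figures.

107 kg/d

Mass balance at the limit: 1.210·0.3000 + 0.1210·Cₑ = 1.331·1.2 → Cₑ = 10.20 mg/L.
Load = 0.1210 m³/s × 10.20 g/m³ × 86 400 s/d = 106.6 kg/d.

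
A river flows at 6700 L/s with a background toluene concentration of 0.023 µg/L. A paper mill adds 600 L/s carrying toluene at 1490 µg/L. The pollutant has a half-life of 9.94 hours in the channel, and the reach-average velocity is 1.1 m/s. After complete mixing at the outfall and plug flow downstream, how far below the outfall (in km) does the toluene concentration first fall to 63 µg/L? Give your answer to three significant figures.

37.8 km

After mixing, C = (6700·0.02300 + 600.0·1490) / 7300 = 894200/7300 = 122.5 µg/L.
Half-life 9.94 h → k = ln 2 / 9.94 = 0.06973 h⁻¹ = 1.674 d⁻¹.
Set 122.5·exp(−k·t) = 63 → t = ln(122.5/63)/k = 34320 s = 9.534 h.
Distance = v·t = 1.1·34320 = 37760 m = 37.76 km.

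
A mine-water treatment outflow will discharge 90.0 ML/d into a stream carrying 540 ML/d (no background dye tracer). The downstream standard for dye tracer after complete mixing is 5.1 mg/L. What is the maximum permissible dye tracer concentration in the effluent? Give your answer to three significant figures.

At the limit, (Qr·Cr + Qe·Cₑ)/(Qr + Qe) = 5.1:
Cₑ = (630.0·5.1 − 540.0·0) / 90.00 = 35.70 mg/L.

35.7 mg/L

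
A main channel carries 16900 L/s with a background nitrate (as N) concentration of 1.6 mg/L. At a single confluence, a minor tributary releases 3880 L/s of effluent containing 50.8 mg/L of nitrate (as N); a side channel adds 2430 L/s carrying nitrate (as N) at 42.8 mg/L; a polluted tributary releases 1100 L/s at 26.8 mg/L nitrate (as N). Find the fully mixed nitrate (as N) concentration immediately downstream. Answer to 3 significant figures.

Conservation of mass: C = (16900·1.600 + 3880·50.80 + 2430·42.80 + 1100·26.80) / 24310 = 357600/24310 = 14.71 mg/L.

14.7 mg/L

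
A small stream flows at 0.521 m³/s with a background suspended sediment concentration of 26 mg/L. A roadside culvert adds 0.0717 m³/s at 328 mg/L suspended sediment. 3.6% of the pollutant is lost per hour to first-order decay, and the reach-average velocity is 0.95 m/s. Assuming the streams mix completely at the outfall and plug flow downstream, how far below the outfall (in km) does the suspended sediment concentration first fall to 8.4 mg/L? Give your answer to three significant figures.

187 km

Conservation of mass: C = (0.5210·26.00 + 0.07170·328.0) / 0.5927 = 37.06/0.5927 = 62.53 mg/L.
3.6%/h lost → k = −ln(1 − 0.036) = 0.03666 h⁻¹.
Set 62.53·exp(−k·t) = 8.4 → t = ln(62.53/8.4)/k = 197100 s = 54.75 h.
Distance = v·t = 0.95·197100 = 187300 m = 187.3 km.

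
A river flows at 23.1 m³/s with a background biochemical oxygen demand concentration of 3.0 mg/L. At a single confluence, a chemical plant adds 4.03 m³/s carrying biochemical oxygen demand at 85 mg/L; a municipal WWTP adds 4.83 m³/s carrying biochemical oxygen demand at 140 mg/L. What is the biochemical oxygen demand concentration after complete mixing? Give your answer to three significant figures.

Mass balance: C = (23.10·3.000 + 4.030·85.00 + 4.830·140.0) / 31.96 = 1088/31.96 = 34.04 mg/L.

34.0 mg/L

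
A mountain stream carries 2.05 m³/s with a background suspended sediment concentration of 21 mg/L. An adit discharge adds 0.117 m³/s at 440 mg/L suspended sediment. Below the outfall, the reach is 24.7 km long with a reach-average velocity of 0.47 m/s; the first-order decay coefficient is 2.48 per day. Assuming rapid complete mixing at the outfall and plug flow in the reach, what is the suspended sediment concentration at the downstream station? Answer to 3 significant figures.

9.65 mg/L

Conservation of mass: C = (2.050·21.00 + 0.1170·440.0) / 2.167 = 94.53/2.167 = 43.62 mg/L.
Travel time t = 24.7·1000 / 0.47 = 52550 s = 14.60 h.
Decay over the reach: 43.62·exp(−kt) = 43.62·0.2212 = 9.651 mg/L.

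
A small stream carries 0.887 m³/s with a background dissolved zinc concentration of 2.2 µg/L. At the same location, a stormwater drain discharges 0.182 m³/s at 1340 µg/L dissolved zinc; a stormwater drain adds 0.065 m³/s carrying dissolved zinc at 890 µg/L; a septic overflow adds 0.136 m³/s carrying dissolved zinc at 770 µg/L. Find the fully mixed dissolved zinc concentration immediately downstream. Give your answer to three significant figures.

322 µg/L

Flow-weighted average: C = (0.8870·2.200 + 0.1820·1340 + 0.06500·890.0 + 0.1360·770.0) / 1.270 = 408.4/1.270 = 321.6 µg/L.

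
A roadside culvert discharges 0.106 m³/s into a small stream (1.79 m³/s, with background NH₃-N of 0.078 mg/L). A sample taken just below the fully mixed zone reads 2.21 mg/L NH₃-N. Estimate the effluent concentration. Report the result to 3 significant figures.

Mass balance: 1.790·0.07800 + 0.1060·Cₑ = 1.896·2.210
→ Cₑ = (1.896·2.210 − 1.790·0.07800) / 0.1060 = 38.21 mg/L.

38.2 mg/L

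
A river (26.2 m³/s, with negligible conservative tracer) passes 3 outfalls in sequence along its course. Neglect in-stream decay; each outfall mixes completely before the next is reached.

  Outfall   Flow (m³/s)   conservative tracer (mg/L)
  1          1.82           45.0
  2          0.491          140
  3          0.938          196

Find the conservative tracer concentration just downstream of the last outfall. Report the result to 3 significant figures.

11.4 mg/L

Outfall 1: combined Q = 28.02 m³/s; C = (26.20·0 + 1.820·45.00)/28.02 = 2.923 mg/L.
Outfall 2: combined Q = 28.51 m³/s; C = (28.02·2.923 + 0.4910·140.0)/28.51 = 5.284 mg/L.
Outfall 3: combined Q = 29.45 m³/s; C = (28.51·5.284 + 0.9380·196.0)/29.45 = 11.36 mg/L.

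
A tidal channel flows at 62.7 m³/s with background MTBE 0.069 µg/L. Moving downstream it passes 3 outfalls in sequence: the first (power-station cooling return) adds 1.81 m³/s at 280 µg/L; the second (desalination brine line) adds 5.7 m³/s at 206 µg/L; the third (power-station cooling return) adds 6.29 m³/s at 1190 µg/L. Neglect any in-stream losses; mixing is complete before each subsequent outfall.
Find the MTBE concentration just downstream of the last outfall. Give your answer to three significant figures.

120 µg/L

After outfall 1: Q = 62.70 + 1.810 = 64.51 m³/s; C = (62.70·0.06900 + 1.810·280.0)/64.51 = 7.923 µg/L.
After outfall 2: Q = 64.51 + 5.700 = 70.21 m³/s; C = (64.51·7.923 + 5.700·206.0)/70.21 = 24.00 µg/L.
After outfall 3: Q = 70.21 + 6.290 = 76.50 m³/s; C = (70.21·24.00 + 6.290·1190)/76.50 = 119.9 µg/L.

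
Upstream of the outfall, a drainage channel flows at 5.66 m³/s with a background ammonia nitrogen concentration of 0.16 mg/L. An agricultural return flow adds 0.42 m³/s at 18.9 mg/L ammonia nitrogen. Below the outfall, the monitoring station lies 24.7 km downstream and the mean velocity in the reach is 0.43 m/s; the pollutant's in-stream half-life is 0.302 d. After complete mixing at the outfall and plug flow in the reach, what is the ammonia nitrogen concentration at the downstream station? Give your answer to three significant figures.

0.316 mg/L

Mixed concentration C = ΣQC/ΣQ = (5.660·0.1600 + 0.4200·18.90) / 6.080 = 8.844/6.080 = 1.455 mg/L.
Travel time t = 24.7·1000 / 0.43 = 57440 s = 15.96 h.
Half-life 0.302 d → k = ln 2 / 0.302 = 2.295 d⁻¹.
Applying C = C₀e^(−kt): 1.455 × 0.2174 = 0.3162 mg/L.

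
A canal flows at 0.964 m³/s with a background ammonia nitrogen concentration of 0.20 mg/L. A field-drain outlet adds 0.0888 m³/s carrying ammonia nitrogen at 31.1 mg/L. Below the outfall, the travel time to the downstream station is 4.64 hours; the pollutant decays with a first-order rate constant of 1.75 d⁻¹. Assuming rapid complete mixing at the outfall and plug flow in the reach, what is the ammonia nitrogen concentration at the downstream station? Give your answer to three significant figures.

Mass balance: C = (0.9640·0.2000 + 0.08880·31.10) / 1.053 = 2.954/1.053 = 2.806 mg/L.
Applying C = C₀e^(−kt): 2.806 × 0.7130 = 2.001 mg/L.

2.00 mg/L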